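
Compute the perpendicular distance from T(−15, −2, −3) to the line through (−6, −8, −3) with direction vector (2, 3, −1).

Direction vector d = (2, 3, −1).
AP = (−9, 6, 0), and AP × d = (−6, −9, −39).
|AP × d|² = 1638 and |d|² = 14, so the distance is √(1638/14) = √117 = 3√13.

3√13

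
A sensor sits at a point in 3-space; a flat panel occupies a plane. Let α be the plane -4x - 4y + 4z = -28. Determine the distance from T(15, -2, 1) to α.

d = |(-4)·15 + (-4)·(-2) + 4·1 − (-28)| / √(16 + 16 + 16) = |-20| / (4√3) = 5/√3.

5/√3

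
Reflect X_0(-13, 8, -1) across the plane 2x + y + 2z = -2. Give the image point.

(-5, 12, 7)

n = (2, 1, 2), |n|² = 9, n·X_0 − (-2) = -18, so t = -18/9 = -2.
Foot F = X_0 − (-2)·n = (-9, 10, 3); the reflection is 2F − X_0 = (-5, 12, 7).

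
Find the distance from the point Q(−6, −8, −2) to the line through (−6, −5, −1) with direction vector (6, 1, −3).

√10

Direction vector d = (6, 1, −3).
AP = (0, −3, −1); AP·d = 0, |AP|² = 10, |d|² = 46.
distance² = |AP|² − (AP·d)²/|d|² = 10 − 0/46 = 10, so the distance is √10.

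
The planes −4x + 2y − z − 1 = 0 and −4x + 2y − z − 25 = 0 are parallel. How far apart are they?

8√21/7

Both planes have normal n = (−4, 2, −1), |n| = √21. Any point on the first plane is at distance |25 − 1|/|n| = 24/√21 = 8√21/7 from the second.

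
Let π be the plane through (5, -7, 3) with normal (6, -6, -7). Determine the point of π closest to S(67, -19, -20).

n = (6, -6, -7), |n|² = 121, and n·S − 51 = 605.
t = 605/121 = 5, so the foot is S − t·n = (67, -19, -20) − 5·(6, -6, -7) = (37, 11, 15).

(37, 11, 15)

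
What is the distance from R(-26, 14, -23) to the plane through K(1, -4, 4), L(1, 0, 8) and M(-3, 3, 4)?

1

KL = (0, 4, 4) and KM = (-4, 7, 0), so a normal is n = KL × KM = (-28, -16, 16).
n = (-28, -16, 16); n·P − 100 = 36; |n| = 36; distance = 36/36 = 1.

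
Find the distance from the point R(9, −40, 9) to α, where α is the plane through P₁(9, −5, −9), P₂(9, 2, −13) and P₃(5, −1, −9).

14/9

P₁P₂ = (0, 7, −4) and P₁P₃ = (−4, 4, 0), so a normal is n = P₁P₂ × P₁P₃ = (16, 16, 28).
d = |16·9 + 16·(-40) + 28·9 − (-188)| / √(256 + 256 + 784) = |-56| / 36 = 14/9.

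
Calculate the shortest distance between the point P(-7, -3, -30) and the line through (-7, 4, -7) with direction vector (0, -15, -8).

17

Direction vector d = (0, -15, -8).
AP = (0, -7, -23), and AP × d = (-289, 0, 0).
|AP × d|² = 83521 and |d|² = 289, so the distance is √(83521/289) = √289 = 17.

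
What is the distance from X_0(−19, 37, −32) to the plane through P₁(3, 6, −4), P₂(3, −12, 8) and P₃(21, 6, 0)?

P₁P₂ = (0, −18, 12) and P₁P₃ = (18, 0, 4), so a normal is n = P₁P₂ × P₁P₃ = (−72, 216, 324).
Then n·(−19, 37, −32) − (−216) = −792.
|n| = √(5184 + 46656 + 104976) = 396, so the distance is |-792|/396 = 2.

2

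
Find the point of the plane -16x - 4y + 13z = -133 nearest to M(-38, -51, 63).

n = (-16, -4, 13), |n|² = 441, and n·M − (-133) = 1764.
t = 1764/441 = 4, so the foot is M − t·n = (-38, -51, 63) − 4·(-16, -4, 13) = (26, -35, 11).

(26, -35, 11)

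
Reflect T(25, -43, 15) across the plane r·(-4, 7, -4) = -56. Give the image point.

With n = (-4, 7, -4), the signed offset is (n·T − (-56))/|n|² = -405/81 = -5.
T' = T − 2t·n = (25, -43, 15) − (-10)·(-4, 7, -4) = (-15, 27, -25).

(-15, 27, -25)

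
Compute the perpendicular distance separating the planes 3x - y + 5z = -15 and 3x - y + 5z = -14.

Both planes have normal n = (3, -1, 5), |n| = √35. Any point on the first plane is at distance |(-14) − (-15)|/|n| = 1/√35 from the second.

√35/35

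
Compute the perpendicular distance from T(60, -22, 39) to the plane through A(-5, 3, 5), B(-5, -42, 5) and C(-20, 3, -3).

10/17

AB = (0, -45, 0) and AC = (-15, 0, -8), so a normal is n = AB × AC = (360, 0, -675).
Then n·(60, -22, 39) - (-5175) = 450.
|n| = √(129600 + 0 + 455625) = 765, so the distance is |450|/765 = 10/17.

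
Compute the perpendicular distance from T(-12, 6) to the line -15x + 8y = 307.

The normal to the line is n = (-15, 8) with |n| = 17.
|n·T − 307| = |228 − 307| = 79, so the distance is 79/17.

79/17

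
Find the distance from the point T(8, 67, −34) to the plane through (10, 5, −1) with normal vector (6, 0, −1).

21/√37

The plane has equation n·(r − (10, 5, −1)) = 0, i.e. n·r = 61.
n = (6, 0, −1); n·P − 61 = 21; |n| = √37; distance = 21/√37 = 21√37/37.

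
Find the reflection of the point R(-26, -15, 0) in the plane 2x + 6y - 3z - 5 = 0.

n = (2, 6, -3), |n|² = 49, n·R − 5 = -147, so t = -147/49 = -3.
Foot F = R − (-3)·n = (-20, 3, -9); the reflection is 2F − R = (-14, 21, -18).

(-14, 21, -18)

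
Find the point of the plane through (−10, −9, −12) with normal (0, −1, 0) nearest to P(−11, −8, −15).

The perpendicular from P has direction n = (0, −1, 0): r = (−11, −8, −15) + μ(0, −1, 0).
Substitute into the plane: n·(P + μn) = 9 gives 8 + 1μ = 9, so μ = 1.
Foot = (−11, −8, −15) + 1·(0, −1, 0) = (−11, −9, −15).

(-11, -9, -15)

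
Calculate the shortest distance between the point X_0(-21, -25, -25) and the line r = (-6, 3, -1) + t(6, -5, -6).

Direction vector d = (6, -5, -6).
AP = (-15, -28, -24); AP·d = 194, |AP|² = 1585, |d|² = 97.
distance² = |AP|² − (AP·d)²/|d|² = 1585 − 37636/97 = 1197, so the distance is 3√133.

3√133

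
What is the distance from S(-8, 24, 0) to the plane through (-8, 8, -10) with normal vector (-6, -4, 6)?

The plane has equation n·(r − (-8, 8, -10)) = 0, i.e. n·r = -44.
d = |(-6)·(-8) + (-4)·24 + 6·0 − (-44)| / √(36 + 16 + 36) = |-4| / (2√22) = √22/11.

2/√22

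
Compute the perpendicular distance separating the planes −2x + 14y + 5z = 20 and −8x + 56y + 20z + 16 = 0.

8/5

Divide the second equation by 4 to match normals: −2x + 14y + 5z = -4.
Both planes have normal n = (−2, 14, 5), |n| = 15. Any point on the first plane is at distance |(-4) − 20|/|n| = 24/15 = 8/5 from the second.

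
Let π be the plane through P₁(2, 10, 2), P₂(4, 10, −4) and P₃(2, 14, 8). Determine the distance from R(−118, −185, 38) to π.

9

P₁P₂ = (2, 0, −6) and P₁P₃ = (0, 4, 6), so a normal is n = P₁P₂ × P₁P₃ = (24, −12, 8).
Then n·(−118, −185, 38) − (−56) = −252.
|n| = √(576 + 144 + 64) = 28, so the distance is |-252|/28 = 9.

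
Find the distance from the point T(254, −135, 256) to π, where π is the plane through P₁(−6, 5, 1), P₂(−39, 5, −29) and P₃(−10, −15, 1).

5

P₁P₂ = (−33, 0, −30) and P₁P₃ = (−4, −20, 0), so a normal is n = P₁P₂ × P₁P₃ = (−600, 120, 660).
Then n·(254, −135, 256) − 4860 = −4500.
|n| = √(360000 + 14400 + 435600) = 900, so the distance is |-4500|/900 = 5.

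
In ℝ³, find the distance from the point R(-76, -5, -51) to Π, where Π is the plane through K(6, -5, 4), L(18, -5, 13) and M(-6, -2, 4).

2

KL = (12, 0, 9) and KM = (-12, 3, 0), so a normal is n = KL × KM = (-27, -108, 36).
n = (-27, -108, 36); n·P − 522 = 234; |n| = 117; distance = 234/117 = 2.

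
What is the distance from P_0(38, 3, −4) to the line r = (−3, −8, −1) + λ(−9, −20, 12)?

√1186

Direction vector d = (−9, −20, 12).
AP = (41, 11, −3); AP·d = -625, |AP|² = 1811, |d|² = 625.
distance² = |AP|² − (AP·d)²/|d|² = 1811 − 390625/625 = 1186, so the distance is √1186.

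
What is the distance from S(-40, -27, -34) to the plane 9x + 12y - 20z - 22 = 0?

Normal vector n = (9, 12, -20), and n·(-40, -27, -34) - 22 = -26.
|n| = √(81 + 144 + 400) = 25, so the distance is |-26|/25 = 26/25.

26/25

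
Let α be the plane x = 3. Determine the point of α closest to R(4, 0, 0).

The perpendicular from R has direction n = (1, 0, 0): r = (4, 0, 0) + t(1, 0, 0).
Substitute into the plane: n·(R + tn) = 3 gives 4 + 1t = 3, so t = -1.
Foot = (4, 0, 0) + (-1)·(1, 0, 0) = (3, 0, 0).

(3, 0, 0)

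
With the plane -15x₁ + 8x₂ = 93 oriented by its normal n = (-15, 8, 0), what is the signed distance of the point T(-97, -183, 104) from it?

n·T − 93 = -102.
|n| = 17, so the signed distance is -102/17 = -6.

-6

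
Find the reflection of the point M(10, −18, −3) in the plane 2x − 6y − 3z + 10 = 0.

(-2, 18, 15)

With n = (2, −6, −3), the signed offset is (n·M − (-10))/|n|² = 147/49 = 3.
M' = M − 2t·n = (10, −18, −3) − 6·(2, −6, −3) = (−2, 18, 15).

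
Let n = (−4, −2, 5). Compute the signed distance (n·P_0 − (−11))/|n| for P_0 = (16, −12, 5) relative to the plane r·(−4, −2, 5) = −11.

-4/(3√5)

n·P_0 − (-11) = -4.
|n| = 3√5, so the signed distance is -4/(3√5).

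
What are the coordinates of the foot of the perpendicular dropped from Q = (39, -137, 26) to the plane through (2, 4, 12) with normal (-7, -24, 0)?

(74, -17, 26)

n = (-7, -24, 0), |n|² = 625, and n·Q − (-110) = 3125.
t = 3125/625 = 5, so the foot is Q − t·n = (39, -137, 26) − 5·(-7, -24, 0) = (74, -17, 26).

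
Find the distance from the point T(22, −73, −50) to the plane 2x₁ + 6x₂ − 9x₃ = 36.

20/11

n = (2, 6, −9); n·P − 36 = 20; |n| = 11; distance = 20/11.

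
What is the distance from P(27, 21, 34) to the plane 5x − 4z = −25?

d = |5·27 + (-4)·34 − (-25)| / √(25 + 0 + 16) = |24| / √41 = 24/√41.

24/√41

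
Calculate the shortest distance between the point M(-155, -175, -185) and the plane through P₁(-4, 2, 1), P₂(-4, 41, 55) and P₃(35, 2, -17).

6

P₁P₂ = (0, 39, 54) and P₁P₃ = (39, 0, -18), so a normal is n = P₁P₂ × P₁P₃ = (-702, 2106, -1521).
n = (-702, 2106, -1521); n·P − 5499 = 16146; |n| = 2691; distance = 16146/2691 = 6.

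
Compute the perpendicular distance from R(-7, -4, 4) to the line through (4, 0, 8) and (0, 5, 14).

A direction vector is d = (-4, 5, 6).
AP = (-11, -4, -4); AP·d = 0, |AP|² = 153, |d|² = 77.
distance² = |AP|² − (AP·d)²/|d|² = 153 − 0/77 = 153, so the distance is 3√17.

3√17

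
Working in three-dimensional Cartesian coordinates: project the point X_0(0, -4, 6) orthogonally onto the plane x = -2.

The perpendicular from X_0 has direction n = (1, 0, 0): r = (0, -4, 6) + λ(1, 0, 0).
Substitute into the plane: n·(X_0 + λn) = -2 gives 0 + 1λ = -2, so λ = -2.
Foot = (0, -4, 6) + (-2)·(1, 0, 0) = (-2, -4, 6).

(-2, -4, 6)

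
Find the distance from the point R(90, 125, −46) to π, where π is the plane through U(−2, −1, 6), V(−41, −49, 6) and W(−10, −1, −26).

UV = (−39, −48, 0) and UW = (−8, 0, −32), so a normal is n = UV × UW = (1536, −1248, −384).
Then n·(90, 125, −46) − (−4128) = 4032.
|n| = √(2359296 + 1557504 + 147456) = 2016, so the distance is |4032|/2016 = 2.

2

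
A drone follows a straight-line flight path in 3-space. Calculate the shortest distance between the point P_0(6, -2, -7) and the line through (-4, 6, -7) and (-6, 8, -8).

2√5

A direction vector is d = (-2, 2, -1).
AP = (10, -8, 0), and AP × d = (8, 10, 4).
|AP × d|² = 180 and |d|² = 9, so the distance is √(180/9) = √20 = 2√5.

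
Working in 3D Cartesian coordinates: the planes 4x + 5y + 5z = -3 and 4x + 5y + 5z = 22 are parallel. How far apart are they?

25/√66

Both planes have normal n = (4, 5, 5), |n| = √66. Any point on the first plane is at distance |22 − (-3)|/|n| = 25/√66 = 25√66/66 from the second.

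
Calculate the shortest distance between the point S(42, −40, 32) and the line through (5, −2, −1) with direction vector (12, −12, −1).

Direction vector d = (12, −12, −1).
AP = (37, −38, 33), and AP × d = (434, 433, 12).
|AP × d|² = 375989 and |d|² = 289, so the distance is √(375989/289) = √1301.

√1301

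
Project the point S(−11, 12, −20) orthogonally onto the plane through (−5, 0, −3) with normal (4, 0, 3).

n = (4, 0, 3), |n|² = 25, and n·S − (-29) = -75.
t = -75/25 = -3, so the foot is S − t·n = (−11, 12, −20) − (-3)·(4, 0, 3) = (1, 12, −11).

(1, 12, -11)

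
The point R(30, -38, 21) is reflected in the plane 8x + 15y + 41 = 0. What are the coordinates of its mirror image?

With n = (8, 15, 0), the signed offset is (n·R − (-41))/|n|² = -289/289 = -1.
R' = R − 2t·n = (30, -38, 21) − (-2)·(8, 15, 0) = (46, -8, 21).

(46, -8, 21)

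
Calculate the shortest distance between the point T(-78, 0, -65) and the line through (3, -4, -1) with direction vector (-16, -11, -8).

Direction vector d = (-16, -11, -8).
AP = (-81, 4, -64); AP·d = 1764, |AP|² = 10673, |d|² = 441.
distance² = |AP|² − (AP·d)²/|d|² = 10673 − 3111696/441 = 3617, so the distance is √3617.

√3617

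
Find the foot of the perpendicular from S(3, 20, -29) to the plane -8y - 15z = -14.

n = (0, -8, -15), |n|² = 289, and n·S − (-14) = 289.
t = 289/289 = 1, so the foot is S − t·n = (3, 20, -29) − 1·(0, -8, -15) = (3, 28, -14).

(3, 28, -14)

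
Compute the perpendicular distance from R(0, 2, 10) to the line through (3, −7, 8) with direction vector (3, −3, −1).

3√2

Direction vector d = (3, −3, −1).
AP = (−3, 9, 2); AP·d = -38, |AP|² = 94, |d|² = 19.
distance² = |AP|² − (AP·d)²/|d|² = 94 − 1444/19 = 18, so the distance is 3√2.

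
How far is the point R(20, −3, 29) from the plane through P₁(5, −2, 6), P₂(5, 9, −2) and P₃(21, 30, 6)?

P₁P₂ = (0, 11, −8) and P₁P₃ = (16, 32, 0), so a normal is n = P₁P₂ × P₁P₃ = (256, −128, −176).
Then n·(20, −3, 29) − 480 = −80.
|n| = √(65536 + 16384 + 30976) = 336, so the distance is |-80|/336 = 5/21.

5/21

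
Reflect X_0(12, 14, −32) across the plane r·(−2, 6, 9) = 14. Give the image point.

(4, 38, 4)

n = (−2, 6, 9), |n|² = 121, n·X_0 − 14 = -242, so t = -242/121 = -2.
Foot F = X_0 − (-2)·n = (8, 26, −14); the reflection is 2F − X_0 = (4, 38, 4).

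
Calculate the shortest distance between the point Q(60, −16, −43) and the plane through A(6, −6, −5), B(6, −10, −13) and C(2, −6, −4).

2

AB = (0, −4, −8) and AC = (−4, 0, 1), so a normal is n = AB × AC = (−4, 32, −16).
Then n·(60, −16, −43) − (−136) = 72.
|n| = √(16 + 1024 + 256) = 36, so the distance is |72|/36 = 2.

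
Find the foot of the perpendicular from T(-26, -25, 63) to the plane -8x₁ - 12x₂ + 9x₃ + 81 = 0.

The perpendicular from T has direction n = (-8, -12, 9): r = (-26, -25, 63) + μ(-8, -12, 9).
Substitute into the plane: n·(T + μn) = -81 gives 1075 + 289μ = -81, so μ = -4.
Foot = (-26, -25, 63) + (-4)·(-8, -12, 9) = (6, 23, 27).

(6, 23, 27)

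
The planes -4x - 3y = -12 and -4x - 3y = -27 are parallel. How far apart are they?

3

With common normal n = (-4, -3, 0) (|n| = 5), the distance is |(-12) − (-27)|/|n| = 15/5 = 3.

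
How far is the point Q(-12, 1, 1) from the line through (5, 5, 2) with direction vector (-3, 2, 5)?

2√67

Direction vector d = (-3, 2, 5).
AP = (-17, -4, -1), and AP × d = (-18, 88, -46).
|AP × d|² = 10184 and |d|² = 38, so the distance is √(10184/38) = √268 = 2√67.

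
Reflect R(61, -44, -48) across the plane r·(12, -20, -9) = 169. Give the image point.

n = (12, -20, -9), |n|² = 625, n·R − 169 = 1875, so t = 1875/625 = 3.
Foot F = R − 3·n = (25, 16, -21); the reflection is 2F − R = (-11, 76, 6).

(-11, 76, 6)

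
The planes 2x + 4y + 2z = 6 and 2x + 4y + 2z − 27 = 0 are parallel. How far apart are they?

21/(2√6)

Both planes have normal n = (2, 4, 2), |n| = 2√6. Any point on the first plane is at distance |27 − 6|/|n| = 21/(2√6) from the second.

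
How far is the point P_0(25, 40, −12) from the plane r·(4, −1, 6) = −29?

d = |4·25 + (-1)·40 + 6·(-12) − (-29)| / √(16 + 1 + 36) = |17| / √53 = 17√53/53.

17/√53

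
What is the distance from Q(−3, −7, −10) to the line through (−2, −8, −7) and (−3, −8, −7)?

A direction vector is d = (−1, 0, 0).
AP = (−1, 1, −3), and AP × d = (0, 3, 1).
|AP × d|² = 10 and |d|² = 1, so the distance is √10.

√10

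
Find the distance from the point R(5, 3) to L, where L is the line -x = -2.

The normal to the line is n = (-1, 0) with |n| = 1.
|n·R − (-2)| = |-5 − (-2)| = 3, so the distance is 3/1 = 3.

3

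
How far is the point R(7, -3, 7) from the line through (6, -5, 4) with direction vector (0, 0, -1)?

Direction vector d = (0, 0, -1).
AP = (1, 2, 3), and AP × d = (-2, 1, 0).
|AP × d|² = 5 and |d|² = 1, so the distance is √5.

√5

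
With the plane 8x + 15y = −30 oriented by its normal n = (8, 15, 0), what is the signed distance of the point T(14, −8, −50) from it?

22/17

n·T − (-30) = 22.
|n| = 17, so the signed distance is 22/17.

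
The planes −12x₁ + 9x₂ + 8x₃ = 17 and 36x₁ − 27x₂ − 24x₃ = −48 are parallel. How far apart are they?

Divide the second equation by -3 to match normals: −12x₁ + 9x₂ + 8x₃ = 16.
With common normal n = (−12, 9, 8) (|n| = 17), the distance is |17 − 16|/|n| = 1/17.

1/17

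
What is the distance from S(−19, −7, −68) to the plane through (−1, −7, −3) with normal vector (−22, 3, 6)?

The plane has equation n·(r − (−1, −7, −3)) = 0, i.e. n·r = -17.
Then n·(−19, −7, −68) − (−17) = 6.
|n| = √(484 + 9 + 36) = 23, so the distance is |6|/23 = 6/23.

6/23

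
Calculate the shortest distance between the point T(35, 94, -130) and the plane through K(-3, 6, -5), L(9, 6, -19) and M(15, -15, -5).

4

KL = (12, 0, -14) and KM = (18, -21, 0), so a normal is n = KL × KM = (-294, -252, -252).
d = |(-294)·35 + (-252)·94 + (-252)·(-130) − 630| / √(86436 + 63504 + 63504) = |-1848| / 462 = 4.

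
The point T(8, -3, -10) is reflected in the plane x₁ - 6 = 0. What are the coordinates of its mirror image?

With n = (1, 0, 0), the signed offset is (n·T − 6)/|n|² = 2/1 = 2.
T' = T − 2t·n = (8, -3, -10) − 4·(1, 0, 0) = (4, -3, -10).

(4, -3, -10)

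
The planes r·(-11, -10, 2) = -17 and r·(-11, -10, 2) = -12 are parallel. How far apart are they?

1/3

With common normal n = (-11, -10, 2) (|n| = 15), the distance is |(-17) − (-12)|/|n| = 5/15 = 1/3.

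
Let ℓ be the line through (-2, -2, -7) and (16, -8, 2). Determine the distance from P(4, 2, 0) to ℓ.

2√13

A direction vector is d = (18, -6, 9).
AP = (6, 4, 7), and AP × d = (78, 72, -108).
|AP × d|² = 22932 and |d|² = 441, so the distance is √(22932/441) = √52 = 2√13.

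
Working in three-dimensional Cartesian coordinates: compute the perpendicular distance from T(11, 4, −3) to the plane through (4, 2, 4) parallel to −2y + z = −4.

11√5/5

Parallel planes share the normal n = (0, −2, 1); since (4, 2, 4) lies on the plane, its equation is −2y + z = 0.
d = |(-2)·4 + 1·(-3) − 0| / √(0 + 4 + 1) = |-11| / √5 = 11/√5.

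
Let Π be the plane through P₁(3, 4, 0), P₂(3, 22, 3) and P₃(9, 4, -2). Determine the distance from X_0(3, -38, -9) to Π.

P₁P₂ = (0, 18, 3) and P₁P₃ = (6, 0, -2), so a normal is n = P₁P₂ × P₁P₃ = (-36, 18, -108).
Then n·(3, -38, -9) - (-36) = 216.
|n| = √(1296 + 324 + 11664) = 18√41, so the distance is |216|/(18√41) = 12/√41.

12√41/41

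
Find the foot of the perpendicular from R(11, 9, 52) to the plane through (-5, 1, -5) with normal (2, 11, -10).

The perpendicular from R has direction n = (2, 11, -10): r = (11, 9, 52) + t(2, 11, -10).
Substitute into the plane: n·(R + tn) = 51 gives -399 + 225t = 51, so t = 2.
Foot = (11, 9, 52) + 2·(2, 11, -10) = (15, 31, 32).

(15, 31, 32)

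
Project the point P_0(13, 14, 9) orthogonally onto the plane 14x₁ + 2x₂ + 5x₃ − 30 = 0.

n = (14, 2, 5), |n|² = 225, and n·P_0 − 30 = 225.
t = 225/225 = 1, so the foot is P_0 − t·n = (13, 14, 9) − 1·(14, 2, 5) = (−1, 12, 4).

(-1, 12, 4)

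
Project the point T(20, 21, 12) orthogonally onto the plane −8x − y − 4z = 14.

n = (−8, −1, −4), |n|² = 81, and n·T − 14 = -243.
t = -243/81 = -3, so the foot is T − t·n = (20, 21, 12) − (-3)·(−8, −1, −4) = (−4, 18, 0).

(-4, 18, 0)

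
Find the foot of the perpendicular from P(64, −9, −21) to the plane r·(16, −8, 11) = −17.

(32, 7, -43)

The perpendicular from P has direction n = (16, −8, 11): r = (64, −9, −21) + μ(16, −8, 11).
Substitute into the plane: n·(P + μn) = -17 gives 865 + 441μ = -17, so μ = -2.
Foot = (64, −9, −21) + (-2)·(16, −8, 11) = (32, 7, −43).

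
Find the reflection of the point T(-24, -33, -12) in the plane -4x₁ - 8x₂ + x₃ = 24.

(8, 31, -20)

With n = (-4, -8, 1), the signed offset is (n·T − 24)/|n|² = 324/81 = 4.
T' = T − 2t·n = (-24, -33, -12) − 8·(-4, -8, 1) = (8, 31, -20).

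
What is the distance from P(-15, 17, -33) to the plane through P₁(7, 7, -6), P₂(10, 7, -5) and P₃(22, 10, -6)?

P₁P₂ = (3, 0, 1) and P₁P₃ = (15, 3, 0), so a normal is n = P₁P₂ × P₁P₃ = (-3, 15, 9).
Then n·(-15, 17, -33) - 30 = -27.
|n| = √(9 + 225 + 81) = 3√35, so the distance is |-27|/(3√35) = 9/√35.

9√35/35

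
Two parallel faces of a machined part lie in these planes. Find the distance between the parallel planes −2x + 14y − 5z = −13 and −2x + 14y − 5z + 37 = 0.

8/5

Both planes have normal n = (−2, 14, −5), |n| = 15. Any point on the first plane is at distance |(-37) − (-13)|/|n| = 24/15 = 8/5 from the second.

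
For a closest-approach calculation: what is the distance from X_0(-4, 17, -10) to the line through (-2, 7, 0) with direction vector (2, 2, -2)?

Direction vector d = (2, 2, -2).
AP = (-2, 10, -10); AP·d = 36, |AP|² = 204, |d|² = 12.
distance² = |AP|² − (AP·d)²/|d|² = 204 − 1296/12 = 96, so the distance is 4√6.

4√6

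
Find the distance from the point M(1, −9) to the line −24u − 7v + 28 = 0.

d = |(-24)·1 + (-7)·(-9) − (-28)| / √(576 + 49) = |67|/25 = 67/25.

67/25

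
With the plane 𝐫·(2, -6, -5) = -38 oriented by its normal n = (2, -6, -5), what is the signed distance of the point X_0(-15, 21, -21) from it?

n·X_0 − (-38) = -13.
|n| = √65, so the signed distance is -13/√65.

-13/√65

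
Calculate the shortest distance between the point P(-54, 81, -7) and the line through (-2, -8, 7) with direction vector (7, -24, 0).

√821

Direction vector d = (7, -24, 0).
AP = (-52, 89, -14), and AP × d = (-336, -98, 625).
|AP × d|² = 513125 and |d|² = 625, so the distance is √(513125/625) = √821.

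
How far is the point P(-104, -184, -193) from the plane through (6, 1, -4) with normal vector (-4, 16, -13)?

3

The plane has equation n·(r − (6, 1, -4)) = 0, i.e. n·r = 44.
d = |(-4)·(-104) + 16·(-184) + (-13)·(-193) − 44| / √(16 + 256 + 169) = |-63| / 21 = 3.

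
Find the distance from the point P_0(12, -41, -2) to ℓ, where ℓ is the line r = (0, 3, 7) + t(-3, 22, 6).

3√5

Direction vector d = (-3, 22, 6).
AP = (12, -44, -9); AP·d = -1058, |AP|² = 2161, |d|² = 529.
distance² = |AP|² − (AP·d)²/|d|² = 2161 − 1119364/529 = 45, so the distance is 3√5.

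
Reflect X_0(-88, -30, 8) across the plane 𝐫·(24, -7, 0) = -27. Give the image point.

(56, -72, 8)

n = (24, -7, 0), |n|² = 625, n·X_0 − (-27) = -1875, so t = -1875/625 = -3.
Foot F = X_0 − (-3)·n = (-16, -51, 8); the reflection is 2F − X_0 = (56, -72, 8).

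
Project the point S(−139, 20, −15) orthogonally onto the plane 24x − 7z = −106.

The perpendicular from S has direction n = (24, 0, −7): r = (−139, 20, −15) + λ(24, 0, −7).
Substitute into the plane: n·(S + λn) = -106 gives -3231 + 625λ = -106, so λ = 5.
Foot = (−139, 20, −15) + 5·(24, 0, −7) = (−19, 20, −50).

(-19, 20, -50)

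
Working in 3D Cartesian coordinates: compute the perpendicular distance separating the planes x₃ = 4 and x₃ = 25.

21

Both planes have normal n = (0, 0, 1), |n| = 1. Any point on the first plane is at distance |25 − 4|/|n| = 21/1 = 21 from the second.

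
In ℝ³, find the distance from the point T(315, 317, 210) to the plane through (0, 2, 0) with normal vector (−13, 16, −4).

5

The plane has equation n·(r − (0, 2, 0)) = 0, i.e. n·r = 32.
Then n·(315, 317, 210) − 32 = 105.
|n| = √(169 + 256 + 16) = 21, so the distance is |105|/21 = 5.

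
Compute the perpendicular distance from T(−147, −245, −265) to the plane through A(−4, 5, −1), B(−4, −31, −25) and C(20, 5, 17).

AB = (0, −36, −24) and AC = (24, 0, 18), so a normal is n = AB × AC = (−648, −576, 864).
n = (−648, −576, 864); n·P − (-1152) = 8568; |n| = 1224; distance = 8568/1224 = 7.

7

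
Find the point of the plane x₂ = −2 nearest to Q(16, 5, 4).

n = (0, 1, 0), |n|² = 1, and n·Q − (-2) = 7.
t = 7/1 = 7, so the foot is Q − t·n = (16, 5, 4) − 7·(0, 1, 0) = (16, −2, 4).

(16, -2, 4)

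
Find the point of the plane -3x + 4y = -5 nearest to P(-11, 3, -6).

(-5, -5, -6)

The perpendicular from P has direction n = (-3, 4, 0): r = (-11, 3, -6) + t(-3, 4, 0).
Substitute into the plane: n·(P + tn) = -5 gives 45 + 25t = -5, so t = -2.
Foot = (-11, 3, -6) + (-2)·(-3, 4, 0) = (-5, -5, -6).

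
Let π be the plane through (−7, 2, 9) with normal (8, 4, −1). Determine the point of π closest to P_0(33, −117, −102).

(337/9, -1033/9, -923/9)

The perpendicular from P_0 has direction n = (8, 4, −1): r = (33, −117, −102) + t(8, 4, −1).
Substitute into the plane: n·(P_0 + tn) = -57 gives -102 + 81t = -57, so t = 5/9.
Foot = (33, −117, −102) + (5/9)·(8, 4, −1) = (337/9, −1033/9, −923/9).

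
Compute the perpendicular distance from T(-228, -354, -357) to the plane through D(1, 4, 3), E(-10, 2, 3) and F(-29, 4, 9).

DE = (-11, -2, 0) and DF = (-30, 0, 6), so a normal is n = DE × DF = (-12, 66, -60).
Then n·(-228, -354, -357) - 72 = 720.
|n| = √(144 + 4356 + 3600) = 90, so the distance is |720|/90 = 8.

8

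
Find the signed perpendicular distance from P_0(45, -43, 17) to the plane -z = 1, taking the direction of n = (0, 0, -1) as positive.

n·P_0 − 1 = -18.
|n| = 1, so the signed distance is -18/1 = -18.

-18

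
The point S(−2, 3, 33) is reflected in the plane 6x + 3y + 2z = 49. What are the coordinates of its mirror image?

n = (6, 3, 2), |n|² = 49, n·S − 49 = 14, so t = 14/49 = 2/7.
Foot F = S − (2/7)·n = (−26/7, 15/7, 227/7); the reflection is 2F − S = (−38/7, 9/7, 223/7).

(-38/7, 9/7, 223/7)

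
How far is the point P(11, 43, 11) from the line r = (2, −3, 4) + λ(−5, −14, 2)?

Direction vector d = (−5, −14, 2).
AP = (9, 46, 7), and AP × d = (190, −53, 104).
|AP × d|² = 49725 and |d|² = 225, so the distance is √(49725/225) = √221.

√221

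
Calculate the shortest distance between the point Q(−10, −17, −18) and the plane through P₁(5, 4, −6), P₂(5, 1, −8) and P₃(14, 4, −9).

9/√14

P₁P₂ = (0, −3, −2) and P₁P₃ = (9, 0, −3), so a normal is n = P₁P₂ × P₁P₃ = (9, −18, 27).
Then n·(−10, −17, −18) − (−189) = −81.
|n| = √(81 + 324 + 729) = 9√14, so the distance is |-81|/(9√14) = 9/√14.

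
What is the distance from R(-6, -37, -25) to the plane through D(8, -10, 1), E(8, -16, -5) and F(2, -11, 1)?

8/√73

DE = (0, -6, -6) and DF = (-6, -1, 0), so a normal is n = DE × DF = (-6, 36, -36).
n = (-6, 36, -36); n·P − (-444) = 48; |n| = 6√73; distance = 48/(6√73) = 8/√73.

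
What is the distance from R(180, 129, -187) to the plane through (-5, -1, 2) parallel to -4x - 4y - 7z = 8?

Parallel planes share the normal n = (-4, -4, -7); since (-5, -1, 2) lies on the plane, its equation is -4x - 4y - 7z = 10.
Then n·(180, 129, -187) - 10 = 63.
|n| = √(16 + 16 + 49) = 9, so the distance is |63|/9 = 7.

7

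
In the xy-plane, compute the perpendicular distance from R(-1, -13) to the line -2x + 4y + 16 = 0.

The normal to the line is n = (-2, 4) with |n| = 2√5.
|n·R − (-16)| = |-50 − (-16)| = 34, so the distance is 34/(2√5) = 17/√5.

17√5/5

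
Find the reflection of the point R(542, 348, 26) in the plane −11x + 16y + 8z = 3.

(3728/7, 2532/7, 230/7)

With n = (−11, 16, 8), the signed offset is (n·R − 3)/|n|² = -189/441 = -3/7.
R' = R − 2t·n = (542, 348, 26) − (-6/7)·(−11, 16, 8) = (3728/7, 2532/7, 230/7).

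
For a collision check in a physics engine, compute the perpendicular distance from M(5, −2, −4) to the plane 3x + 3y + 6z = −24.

d = |3·5 + 3·(-2) + 6·(-4) − (-24)| / √(9 + 9 + 36) = |9| / (3√6) = 3/√6.

√6/2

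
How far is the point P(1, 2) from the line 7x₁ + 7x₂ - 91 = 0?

d = |7·1 + 7·2 − 91| / √(49 + 49) = |-70|/(7√2) = 5√2.

5√2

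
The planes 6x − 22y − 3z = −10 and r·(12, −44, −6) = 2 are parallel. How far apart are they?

11/23

Divide the second equation by 2 to match normals: 6x − 22y − 3z = 1.
Both planes have normal n = (6, −22, −3), |n| = 23. Any point on the first plane is at distance |1 − (-10)|/|n| = 11/23 from the second.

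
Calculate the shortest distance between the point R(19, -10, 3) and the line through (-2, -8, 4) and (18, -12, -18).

√221

A direction vector is d = (20, -4, -22).
AP = (21, -2, -1), and AP × d = (40, 442, -44).
|AP × d|² = 198900 and |d|² = 900, so the distance is √(198900/900) = √221.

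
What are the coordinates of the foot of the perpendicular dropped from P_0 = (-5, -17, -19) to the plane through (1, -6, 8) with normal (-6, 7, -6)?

(1, -24, -13)

n = (-6, 7, -6), |n|² = 121, and n·P_0 − (-96) = 121.
t = 121/121 = 1, so the foot is P_0 − t·n = (-5, -17, -19) − 1·(-6, 7, -6) = (1, -24, -13).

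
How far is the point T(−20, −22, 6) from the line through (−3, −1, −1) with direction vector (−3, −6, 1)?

√43

Direction vector d = (−3, −6, 1).
AP = (−17, −21, 7); AP·d = 184, |AP|² = 779, |d|² = 46.
distance² = |AP|² − (AP·d)²/|d|² = 779 − 33856/46 = 43, so the distance is √43.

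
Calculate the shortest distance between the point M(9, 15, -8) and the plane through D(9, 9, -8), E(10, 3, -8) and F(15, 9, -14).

6/√73

DE = (1, -6, 0) and DF = (6, 0, -6), so a normal is n = DE × DF = (36, 6, 36).
Then n·(9, 15, -8) - 90 = 36.
|n| = √(1296 + 36 + 1296) = 6√73, so the distance is |36|/(6√73) = 6/√73.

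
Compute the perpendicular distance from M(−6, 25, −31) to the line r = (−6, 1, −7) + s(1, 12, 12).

Direction vector d = (1, 12, 12).
AP = (0, 24, −24); AP·d = 0, |AP|² = 1152, |d|² = 289.
distance² = |AP|² − (AP·d)²/|d|² = 1152 − 0/289 = 1152, so the distance is 24√2.

24√2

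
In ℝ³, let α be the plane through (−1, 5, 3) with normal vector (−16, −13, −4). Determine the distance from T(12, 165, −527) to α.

The plane has equation n·(r − (−1, 5, 3)) = 0, i.e. n·r = -61.
Then n·(12, 165, −527) − (−61) = −168.
|n| = √(256 + 169 + 16) = 21, so the distance is |-168|/21 = 8.

8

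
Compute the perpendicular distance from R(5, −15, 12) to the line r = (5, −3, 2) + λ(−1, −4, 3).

Direction vector d = (−1, −4, 3).
AP = (0, −12, 10); AP·d = 78, |AP|² = 244, |d|² = 26.
distance² = |AP|² − (AP·d)²/|d|² = 244 − 6084/26 = 10, so the distance is √10.

√10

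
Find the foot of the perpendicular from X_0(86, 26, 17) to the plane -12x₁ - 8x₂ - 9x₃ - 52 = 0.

n = (-12, -8, -9), |n|² = 289, and n·X_0 − 52 = -1445.
t = -1445/289 = -5, so the foot is X_0 − t·n = (86, 26, 17) − (-5)·(-12, -8, -9) = (26, -14, -28).

(26, -14, -28)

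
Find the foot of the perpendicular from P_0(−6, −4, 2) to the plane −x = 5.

(-5, -4, 2)

n = (−1, 0, 0), |n|² = 1, and n·P_0 − 5 = 1.
t = 1/1 = 1, so the foot is P_0 − t·n = (−6, −4, 2) − 1·(−1, 0, 0) = (−5, −4, 2).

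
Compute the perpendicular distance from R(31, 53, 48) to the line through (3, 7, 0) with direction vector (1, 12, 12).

2√145

Direction vector d = (1, 12, 12).
AP = (28, 46, 48); AP·d = 1156, |AP|² = 5204, |d|² = 289.
distance² = |AP|² − (AP·d)²/|d|² = 5204 − 1336336/289 = 580, so the distance is 2√145.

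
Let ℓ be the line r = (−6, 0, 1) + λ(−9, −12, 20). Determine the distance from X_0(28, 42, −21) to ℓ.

2√226

Direction vector d = (−9, −12, 20).
AP = (34, 42, −22); AP·d = -1250, |AP|² = 3404, |d|² = 625.
distance² = |AP|² − (AP·d)²/|d|² = 3404 − 1562500/625 = 904, so the distance is 2√226.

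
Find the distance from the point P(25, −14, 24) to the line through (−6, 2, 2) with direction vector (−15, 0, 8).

Direction vector d = (−15, 0, 8).
AP = (31, −16, 22); AP·d = -289, |AP|² = 1701, |d|² = 289.
distance² = |AP|² − (AP·d)²/|d|² = 1701 − 83521/289 = 1412, so the distance is 2√353.

2√353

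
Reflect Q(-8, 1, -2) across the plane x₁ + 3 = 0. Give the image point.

n = (1, 0, 0), |n|² = 1, n·Q − (-3) = -5, so t = -5/1 = -5.
Foot F = Q − (-5)·n = (-3, 1, -2); the reflection is 2F − Q = (2, 1, -2).

(2, 1, -2)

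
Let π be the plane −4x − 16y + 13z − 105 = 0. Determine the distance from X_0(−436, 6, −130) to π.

Normal vector n = (−4, −16, 13), and n·(−436, 6, −130) − 105 = −147.
|n| = √(16 + 256 + 169) = 21, so the distance is |-147|/21 = 7.

7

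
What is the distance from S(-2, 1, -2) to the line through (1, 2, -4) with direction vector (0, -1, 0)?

Direction vector d = (0, -1, 0).
AP = (-3, -1, 2); AP·d = 1, |AP|² = 14, |d|² = 1.
distance² = |AP|² − (AP·d)²/|d|² = 14 − 1/1 = 13, so the distance is √13.

√13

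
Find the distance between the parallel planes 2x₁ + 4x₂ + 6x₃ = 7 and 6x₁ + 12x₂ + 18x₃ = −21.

√14/2

Divide the second equation by 3 to match normals: 2x₁ + 4x₂ + 6x₃ = -7.
Both planes have normal n = (2, 4, 6), |n| = 2√14. Any point on the first plane is at distance |(-7) − 7|/|n| = 14/(2√14) = √14/2 from the second.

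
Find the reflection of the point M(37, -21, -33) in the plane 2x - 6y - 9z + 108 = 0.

With n = (2, -6, -9), the signed offset is (n·M − (-108))/|n|² = 605/121 = 5.
M' = M − 2t·n = (37, -21, -33) − 10·(2, -6, -9) = (17, 39, 57).

(17, 39, 57)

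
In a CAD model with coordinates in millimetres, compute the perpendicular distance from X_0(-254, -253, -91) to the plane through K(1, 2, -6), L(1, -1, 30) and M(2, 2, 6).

5

KL = (0, -3, 36) and KM = (1, 0, 12), so a normal is n = KL × KM = (-36, 36, 3).
d = |(-36)·(-254) + 36·(-253) + 3·(-91) − 18| / √(1296 + 1296 + 9) = |-255| / 51 = 5.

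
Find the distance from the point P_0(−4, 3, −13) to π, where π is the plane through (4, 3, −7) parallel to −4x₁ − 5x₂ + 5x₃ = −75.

Parallel planes share the normal n = (−4, −5, 5); since (4, 3, −7) lies on the plane, its equation is −4x₁ − 5x₂ + 5x₃ = -66.
d = |(-4)·(-4) + (-5)·3 + 5·(-13) − (-66)| / √(16 + 25 + 25) = |2| / √66 = 2/√66.

2/√66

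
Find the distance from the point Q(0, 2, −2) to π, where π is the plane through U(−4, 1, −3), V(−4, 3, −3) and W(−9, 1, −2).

9√26/26

UV = (0, 2, 0) and UW = (−5, 0, 1), so a normal is n = UV × UW = (2, 0, 10).
Then n·(0, 2, −2) − (−38) = 18.
|n| = √(4 + 0 + 100) = 2√26, so the distance is |18|/(2√26) = 9√26/26.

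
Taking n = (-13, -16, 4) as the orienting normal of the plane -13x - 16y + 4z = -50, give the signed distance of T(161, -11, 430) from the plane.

n·T − (-50) = -147.
|n| = 21, so the signed distance is -147/21 = -7.

-7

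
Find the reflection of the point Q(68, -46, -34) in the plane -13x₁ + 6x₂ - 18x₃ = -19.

(42, -34, -70)

With n = (-13, 6, -18), the signed offset is (n·Q − (-19))/|n|² = -529/529 = -1.
Q' = Q − 2t·n = (68, -46, -34) − (-2)·(-13, 6, -18) = (42, -34, -70).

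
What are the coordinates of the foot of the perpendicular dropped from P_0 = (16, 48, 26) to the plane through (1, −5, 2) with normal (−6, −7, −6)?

(-14, 13, -4)

The perpendicular from P_0 has direction n = (−6, −7, −6): r = (16, 48, 26) + λ(−6, −7, −6).
Substitute into the plane: n·(P_0 + λn) = 17 gives -588 + 121λ = 17, so λ = 5.
Foot = (16, 48, 26) + 5·(−6, −7, −6) = (−14, 13, −4).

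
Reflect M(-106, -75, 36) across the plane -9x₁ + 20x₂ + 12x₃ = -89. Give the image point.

(-2668/25, -367/5, 924/25)

With n = (-9, 20, 12), the signed offset is (n·M − (-89))/|n|² = -25/625 = -1/25.
M' = M − 2t·n = (-106, -75, 36) − (-2/25)·(-9, 20, 12) = (-2668/25, -367/5, 924/25).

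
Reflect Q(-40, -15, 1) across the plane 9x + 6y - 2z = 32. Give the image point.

n = (9, 6, -2), |n|² = 121, n·Q − 32 = -484, so t = -484/121 = -4.
Foot F = Q − (-4)·n = (-4, 9, -7); the reflection is 2F − Q = (32, 33, -15).

(32, 33, -15)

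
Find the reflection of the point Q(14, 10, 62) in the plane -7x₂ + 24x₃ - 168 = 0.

With n = (0, -7, 24), the signed offset is (n·Q − 168)/|n|² = 1250/625 = 2.
Q' = Q − 2t·n = (14, 10, 62) − 4·(0, -7, 24) = (14, 38, -34).

(14, 38, -34)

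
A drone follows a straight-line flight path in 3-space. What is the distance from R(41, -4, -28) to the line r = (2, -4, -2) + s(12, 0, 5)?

39

Direction vector d = (12, 0, 5).
AP = (39, 0, -26); AP·d = 338, |AP|² = 2197, |d|² = 169.
distance² = |AP|² − (AP·d)²/|d|² = 2197 − 114244/169 = 1521, so the distance is 39.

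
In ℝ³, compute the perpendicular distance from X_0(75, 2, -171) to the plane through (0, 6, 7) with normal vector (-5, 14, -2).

5

The plane has equation n·(r − (0, 6, 7)) = 0, i.e. n·r = 70.
n = (-5, 14, -2); n·P − 70 = -75; |n| = 15; distance = 75/15 = 5.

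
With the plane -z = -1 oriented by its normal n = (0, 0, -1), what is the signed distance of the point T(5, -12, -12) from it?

13

n·T − (-1) = 13.
|n| = 1, so the signed distance is 13/1 = 13.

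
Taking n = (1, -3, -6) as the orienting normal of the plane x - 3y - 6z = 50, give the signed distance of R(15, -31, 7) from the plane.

n·R − 50 = 16.
|n| = √46, so the signed distance is 16/√46.

16/√46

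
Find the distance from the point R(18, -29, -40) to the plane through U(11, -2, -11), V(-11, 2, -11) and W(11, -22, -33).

7/15

UV = (-22, 4, 0) and UW = (0, -20, -22), so a normal is n = UV × UW = (-88, -484, 440).
Then n·(18, -29, -40) - (-4840) = -308.
|n| = √(7744 + 234256 + 193600) = 660, so the distance is |-308|/660 = 7/15.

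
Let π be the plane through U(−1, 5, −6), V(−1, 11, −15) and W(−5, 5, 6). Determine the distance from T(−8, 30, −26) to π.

UV = (0, 6, −9) and UW = (−4, 0, 12), so a normal is n = UV × UW = (72, 36, 24).
Then n·(−8, 30, −26) − (−36) = −84.
|n| = √(5184 + 1296 + 576) = 84, so the distance is |-84|/84 = 1.

1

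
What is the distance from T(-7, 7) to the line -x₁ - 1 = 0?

The normal to the line is n = (-1, 0) with |n| = 1.
|n·T − 1| = |7 − 1| = 6, so the distance is 6/1 = 6.

6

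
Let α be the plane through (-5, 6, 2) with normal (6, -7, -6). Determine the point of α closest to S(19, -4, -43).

n = (6, -7, -6), |n|² = 121, and n·S − (-84) = 484.
t = 484/121 = 4, so the foot is S − t·n = (19, -4, -43) − 4·(6, -7, -6) = (-5, 24, -19).

(-5, 24, -19)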